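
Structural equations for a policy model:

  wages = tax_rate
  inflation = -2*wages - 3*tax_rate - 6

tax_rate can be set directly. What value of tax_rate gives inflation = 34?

Substituting into the inflation equation gives inflation = -5*tax_rate - 6.
Solve -5*tax_rate - 6 = 34: tax_rate = (34 + 6) / -5 = -8.

tax_rate = -8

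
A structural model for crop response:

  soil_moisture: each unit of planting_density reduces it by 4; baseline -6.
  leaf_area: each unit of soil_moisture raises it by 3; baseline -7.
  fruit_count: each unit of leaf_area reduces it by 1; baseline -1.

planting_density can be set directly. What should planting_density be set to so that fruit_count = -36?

planting_density = -5

Substituting into the leaf_area equation gives leaf_area = -12*planting_density - 25.
So fruit_count = 12*planting_density + 24.
Solve 12*planting_density + 24 = -36: planting_density = (-36 - 24) / 12 = -5.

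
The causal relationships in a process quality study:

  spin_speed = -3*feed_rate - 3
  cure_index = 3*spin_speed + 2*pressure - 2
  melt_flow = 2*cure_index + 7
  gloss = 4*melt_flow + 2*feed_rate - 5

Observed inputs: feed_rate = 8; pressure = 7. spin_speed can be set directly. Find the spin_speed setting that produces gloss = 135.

spin_speed = 0

Intervening on spin_speed fixes its value directly, overriding its dependence on feed_rate.
Substituting into the cure_index equation gives cure_index = 3*spin_speed + 12.
Substituting into the melt_flow equation gives melt_flow = 6*spin_speed + 31.
Substituting into the gloss equation gives gloss = 24*spin_speed + 135.
Solve 24*spin_speed + 135 = 135: spin_speed = (135 - 135) / 24 = 0.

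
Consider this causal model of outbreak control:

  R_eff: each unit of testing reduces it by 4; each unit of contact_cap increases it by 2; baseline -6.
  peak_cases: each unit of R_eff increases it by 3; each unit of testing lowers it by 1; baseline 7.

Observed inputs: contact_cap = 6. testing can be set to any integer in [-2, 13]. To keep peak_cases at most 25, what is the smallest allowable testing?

testing = 0

Substituting into the R_eff equation gives R_eff = -4*testing + 6.
peak_cases becomes -13*testing + 25.
Require -13*testing + 25 ≤ 25, so testing ≥ 0.
The smallest integer in [-2, 13] satisfying this is 0.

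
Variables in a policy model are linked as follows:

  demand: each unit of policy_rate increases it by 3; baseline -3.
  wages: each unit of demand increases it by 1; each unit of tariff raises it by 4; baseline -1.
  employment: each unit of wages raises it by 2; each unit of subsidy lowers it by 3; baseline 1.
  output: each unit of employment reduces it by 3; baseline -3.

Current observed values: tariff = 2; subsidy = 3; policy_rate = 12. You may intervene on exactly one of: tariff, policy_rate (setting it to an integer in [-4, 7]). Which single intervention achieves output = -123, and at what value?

Intervening on tariff: with other inputs at their observed values, output = -24*tariff - 171. Solving for -123 gives tariff = -2, within [-4, 7].
Intervening on policy_rate: output = -18*policy_rate - 3. Reaching -123 requires policy_rate = 20/3, not an integer.

set tariff = -2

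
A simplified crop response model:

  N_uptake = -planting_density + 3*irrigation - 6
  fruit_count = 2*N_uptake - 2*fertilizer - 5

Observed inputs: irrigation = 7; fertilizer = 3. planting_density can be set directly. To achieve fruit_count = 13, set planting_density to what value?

Substituting into the N_uptake equation gives N_uptake = -planting_density + 15.
Substituting into the fruit_count equation gives fruit_count = -2*planting_density + 19.
Solve -2*planting_density + 19 = 13: planting_density = (13 - 19) / -2 = 3.

planting_density = 3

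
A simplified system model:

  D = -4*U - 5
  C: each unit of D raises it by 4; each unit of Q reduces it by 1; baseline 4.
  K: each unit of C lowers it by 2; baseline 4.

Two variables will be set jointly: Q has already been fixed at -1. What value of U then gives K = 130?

U = 3

With Q held at -1:
Substituting into the C equation gives C = -16*U - 15.
Substituting into the K equation gives K = 32*U + 34.
Solve 32*U + 34 = 130: U = (130 - 34) / 32 = 3.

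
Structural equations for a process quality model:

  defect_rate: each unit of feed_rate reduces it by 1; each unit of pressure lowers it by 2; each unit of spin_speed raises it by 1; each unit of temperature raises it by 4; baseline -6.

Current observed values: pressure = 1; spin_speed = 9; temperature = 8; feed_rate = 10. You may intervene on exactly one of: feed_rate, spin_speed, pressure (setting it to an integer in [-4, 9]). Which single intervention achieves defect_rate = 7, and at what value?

set pressure = 9

Intervening on feed_rate: defect_rate = -feed_rate + 33. Reaching 7 requires feed_rate = 26, outside [-4, 9].
Intervening on spin_speed: defect_rate = spin_speed + 14. Reaching 7 requires spin_speed = -7, outside [-4, 9].
Intervening on pressure: with other inputs at their observed values, defect_rate = -2*pressure + 25. Solving for 7 gives pressure = 9, within [-4, 9].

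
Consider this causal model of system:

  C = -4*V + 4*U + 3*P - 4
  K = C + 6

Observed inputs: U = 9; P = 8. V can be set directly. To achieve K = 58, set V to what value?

V = 1

Substituting into the C equation gives C = -4*V + 56.
So K = -4*V + 62.
Solve -4*V + 62 = 58: V = (58 - 62) / -4 = 1.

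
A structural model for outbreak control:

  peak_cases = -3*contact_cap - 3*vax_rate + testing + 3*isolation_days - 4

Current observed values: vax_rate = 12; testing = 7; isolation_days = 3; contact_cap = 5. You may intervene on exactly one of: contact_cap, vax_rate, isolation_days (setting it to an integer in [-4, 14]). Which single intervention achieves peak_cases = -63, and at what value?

Intervening on contact_cap: with other inputs at their observed values, peak_cases = -3*contact_cap - 24. Solving for -63 gives contact_cap = 13, within [-4, 14].
Intervening on vax_rate: peak_cases = -3*vax_rate - 3. Reaching -63 requires vax_rate = 20, outside [-4, 14].
Intervening on isolation_days: peak_cases = 3*isolation_days - 48. Reaching -63 requires isolation_days = -5, outside [-4, 14].

set contact_cap = 13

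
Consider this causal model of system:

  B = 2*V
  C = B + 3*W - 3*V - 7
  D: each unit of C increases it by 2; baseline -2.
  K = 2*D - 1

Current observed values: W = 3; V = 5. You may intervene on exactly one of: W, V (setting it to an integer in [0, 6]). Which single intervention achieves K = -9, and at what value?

Intervening on W: K = 12*W - 53. Reaching -9 requires W = 11/3, not an integer.
Intervening on V: with other inputs at their observed values, K = -4*V + 3. Solving for -9 gives V = 3, within [0, 6].

set V = 3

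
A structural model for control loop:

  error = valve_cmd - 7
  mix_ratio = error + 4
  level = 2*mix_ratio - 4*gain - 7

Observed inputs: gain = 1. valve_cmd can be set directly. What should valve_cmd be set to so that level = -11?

valve_cmd = 3

Substituting into the mix_ratio equation gives mix_ratio = valve_cmd - 3.
Substituting into the level equation gives level = 2*valve_cmd - 17.
Solve 2*valve_cmd - 17 = -11: valve_cmd = (-11 + 17) / 2 = 3.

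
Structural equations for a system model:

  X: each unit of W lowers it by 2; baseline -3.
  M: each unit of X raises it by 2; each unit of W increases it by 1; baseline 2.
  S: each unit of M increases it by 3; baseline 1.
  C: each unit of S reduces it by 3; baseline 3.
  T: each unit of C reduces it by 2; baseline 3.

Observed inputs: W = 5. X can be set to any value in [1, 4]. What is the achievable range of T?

165 to 273

Intervening on X fixes its value directly, overriding its dependence on W.
Substituting into the M equation gives M = 2*X + 7.
Substituting into the S equation gives S = 6*X + 22.
This gives C = -18*X - 63.
Substituting into the T equation gives T = 36*X + 129.
Linear in X, so extremes are at the endpoints: X = 1 gives T = 165; X = 4 gives T = 273.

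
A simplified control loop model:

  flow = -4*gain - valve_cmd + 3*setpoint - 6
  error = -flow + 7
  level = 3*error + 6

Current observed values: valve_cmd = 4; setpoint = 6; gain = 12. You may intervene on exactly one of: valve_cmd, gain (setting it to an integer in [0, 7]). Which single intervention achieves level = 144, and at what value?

set valve_cmd = 3

Intervening on valve_cmd: with other inputs at their observed values, level = 3*valve_cmd + 135. Solving for 144 gives valve_cmd = 3, within [0, 7].
Intervening on gain: level = 12*gain + 3. Reaching 144 requires gain = 47/4, not an integer.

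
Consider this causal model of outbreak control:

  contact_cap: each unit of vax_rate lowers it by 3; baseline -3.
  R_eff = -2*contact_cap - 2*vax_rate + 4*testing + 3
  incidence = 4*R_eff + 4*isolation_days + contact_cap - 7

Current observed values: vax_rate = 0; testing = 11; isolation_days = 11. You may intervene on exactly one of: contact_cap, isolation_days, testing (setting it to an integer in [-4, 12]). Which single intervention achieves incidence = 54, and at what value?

set testing = -1

Intervening on contact_cap: incidence = -7*contact_cap + 225. Reaching 54 requires contact_cap = 171/7, not an integer.
Intervening on isolation_days: incidence = 4*isolation_days + 202. Reaching 54 requires isolation_days = -37, outside [-4, 12].
Intervening on testing: with other inputs at their observed values, incidence = 16*testing + 70. Solving for 54 gives testing = -1, within [-4, 12].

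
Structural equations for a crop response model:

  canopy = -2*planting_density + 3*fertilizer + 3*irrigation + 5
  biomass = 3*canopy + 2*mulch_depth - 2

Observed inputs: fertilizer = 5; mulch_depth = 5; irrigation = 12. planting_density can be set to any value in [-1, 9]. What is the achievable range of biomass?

122 to 182

Substituting into the canopy equation gives canopy = -2*planting_density + 56.
So biomass = -6*planting_density + 176.
Linear in planting_density, so extremes are at the endpoints: planting_density = -1 gives biomass = 182; planting_density = 9 gives biomass = 122.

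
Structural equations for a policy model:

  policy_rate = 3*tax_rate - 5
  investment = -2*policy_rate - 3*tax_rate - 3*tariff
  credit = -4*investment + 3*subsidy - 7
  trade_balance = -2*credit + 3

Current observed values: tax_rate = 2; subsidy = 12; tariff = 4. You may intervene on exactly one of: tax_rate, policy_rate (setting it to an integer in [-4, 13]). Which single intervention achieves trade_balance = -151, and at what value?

Intervening on tax_rate: trade_balance = -72*tax_rate - 71. Reaching -151 requires tax_rate = 10/9, not an integer.
Intervening on policy_rate: with other inputs at their observed values, trade_balance = -16*policy_rate - 199. Solving for -151 gives policy_rate = -3, within [-4, 13].

set policy_rate = -3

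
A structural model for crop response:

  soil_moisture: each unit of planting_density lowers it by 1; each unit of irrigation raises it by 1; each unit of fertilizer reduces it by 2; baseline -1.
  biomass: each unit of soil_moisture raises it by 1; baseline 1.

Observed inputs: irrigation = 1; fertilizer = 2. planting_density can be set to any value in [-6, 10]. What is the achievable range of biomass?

-13 to 3

Substituting into the soil_moisture equation gives soil_moisture = -planting_density - 4.
Substituting into the biomass equation gives biomass = -planting_density - 3.
Linear in planting_density, so extremes are at the endpoints: planting_density = -6 gives biomass = 3; planting_density = 10 gives biomass = -13.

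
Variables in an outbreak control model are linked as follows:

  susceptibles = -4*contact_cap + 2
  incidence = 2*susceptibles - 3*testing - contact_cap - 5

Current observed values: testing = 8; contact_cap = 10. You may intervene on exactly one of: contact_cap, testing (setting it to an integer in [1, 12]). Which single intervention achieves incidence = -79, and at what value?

set contact_cap = 6

Intervening on contact_cap: with other inputs at their observed values, incidence = -9*contact_cap - 25. Solving for -79 gives contact_cap = 6, within [1, 12].
Intervening on testing: incidence = -3*testing - 91. Reaching -79 requires testing = -4, outside [1, 12].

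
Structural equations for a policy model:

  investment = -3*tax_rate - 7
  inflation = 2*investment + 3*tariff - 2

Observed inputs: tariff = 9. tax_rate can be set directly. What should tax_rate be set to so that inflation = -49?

Substituting into the inflation equation gives inflation = -6*tax_rate + 11.
Solve -6*tax_rate + 11 = -49: tax_rate = (-49 - 11) / -6 = 10.

tax_rate = 10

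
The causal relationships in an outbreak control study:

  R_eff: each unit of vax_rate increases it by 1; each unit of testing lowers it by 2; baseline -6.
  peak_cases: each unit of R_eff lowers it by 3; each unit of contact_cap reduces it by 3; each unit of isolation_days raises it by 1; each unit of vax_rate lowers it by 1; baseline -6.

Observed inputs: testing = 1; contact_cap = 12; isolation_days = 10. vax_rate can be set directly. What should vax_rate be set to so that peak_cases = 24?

Substituting into the R_eff equation gives R_eff = vax_rate - 8.
Substituting into the peak_cases equation gives peak_cases = -4*vax_rate - 8.
Solve -4*vax_rate - 8 = 24: vax_rate = (24 + 8) / -4 = -8.

vax_rate = -8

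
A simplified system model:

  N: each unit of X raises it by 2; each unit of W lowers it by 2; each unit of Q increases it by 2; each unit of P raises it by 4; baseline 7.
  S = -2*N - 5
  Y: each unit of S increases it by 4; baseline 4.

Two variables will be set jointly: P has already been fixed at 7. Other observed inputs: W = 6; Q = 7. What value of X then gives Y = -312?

X = 0

With P held at 7:
Substituting into the N equation gives N = 2*X + 37.
Substituting into the S equation gives S = -4*X - 79.
Substituting into the Y equation gives Y = -16*X - 312.
Solve -16*X - 312 = -312: X = (-312 + 312) / -16 = 0.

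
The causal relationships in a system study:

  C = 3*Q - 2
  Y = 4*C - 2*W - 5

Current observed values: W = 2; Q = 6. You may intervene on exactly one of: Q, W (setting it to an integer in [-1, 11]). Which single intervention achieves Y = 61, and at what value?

Intervening on Q: Y = 12*Q - 17. Reaching 61 requires Q = 13/2, not an integer.
Intervening on W: with other inputs at their observed values, Y = -2*W + 59. Solving for 61 gives W = -1, within [-1, 11].

set W = -1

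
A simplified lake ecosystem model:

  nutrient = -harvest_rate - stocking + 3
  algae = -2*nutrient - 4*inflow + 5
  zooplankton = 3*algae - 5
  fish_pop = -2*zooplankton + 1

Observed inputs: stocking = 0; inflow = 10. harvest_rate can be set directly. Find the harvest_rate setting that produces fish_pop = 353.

Substituting into the nutrient equation gives nutrient = -harvest_rate + 3.
Substituting into the algae equation gives algae = 2*harvest_rate - 41.
Substituting into the zooplankton equation gives zooplankton = 6*harvest_rate - 128.
Substituting into the fish_pop equation gives fish_pop = -12*harvest_rate + 257.
Solve -12*harvest_rate + 257 = 353: harvest_rate = (353 - 257) / -12 = -8.

harvest_rate = -8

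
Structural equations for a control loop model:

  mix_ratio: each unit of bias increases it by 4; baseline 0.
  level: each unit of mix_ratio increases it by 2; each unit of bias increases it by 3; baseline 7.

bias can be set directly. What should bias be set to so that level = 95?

Substituting into the level equation gives level = 11*bias + 7.
Solve 11*bias + 7 = 95: bias = (95 - 7) / 11 = 8.

bias = 8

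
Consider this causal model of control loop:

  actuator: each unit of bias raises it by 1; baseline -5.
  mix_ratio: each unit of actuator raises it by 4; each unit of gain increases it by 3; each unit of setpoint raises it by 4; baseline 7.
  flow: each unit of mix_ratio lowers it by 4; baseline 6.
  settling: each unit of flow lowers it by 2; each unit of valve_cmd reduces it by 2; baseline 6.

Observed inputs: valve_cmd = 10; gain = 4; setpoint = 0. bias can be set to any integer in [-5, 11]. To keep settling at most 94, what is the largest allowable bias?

bias = 4

Substituting into the mix_ratio equation gives mix_ratio = 4*bias - 1.
Substituting into the flow equation gives flow = -16*bias + 10.
Substituting into the settling equation gives settling = 32*bias - 34.
Require 32*bias - 34 ≤ 94, so bias ≤ 4.
The largest integer in [-5, 11] satisfying this is 4.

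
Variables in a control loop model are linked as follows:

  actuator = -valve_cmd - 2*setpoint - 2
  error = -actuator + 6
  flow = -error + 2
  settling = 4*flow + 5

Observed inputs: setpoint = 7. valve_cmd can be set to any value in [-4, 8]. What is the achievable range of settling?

-107 to -59

Substituting into the actuator equation gives actuator = -valve_cmd - 16.
This gives error = valve_cmd + 22.
So flow = -valve_cmd - 20.
Substituting into the settling equation gives settling = -4*valve_cmd - 75.
Linear in valve_cmd, so extremes are at the endpoints: valve_cmd = -4 gives settling = -59; valve_cmd = 8 gives settling = -107.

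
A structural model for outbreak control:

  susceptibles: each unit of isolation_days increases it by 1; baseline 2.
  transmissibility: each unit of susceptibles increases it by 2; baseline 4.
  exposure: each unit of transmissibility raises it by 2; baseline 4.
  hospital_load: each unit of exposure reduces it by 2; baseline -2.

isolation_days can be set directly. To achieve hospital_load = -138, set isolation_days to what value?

Substituting into the transmissibility equation gives transmissibility = 2*isolation_days + 8.
Substituting into the exposure equation gives exposure = 4*isolation_days + 20.
Substituting into the hospital_load equation gives hospital_load = -8*isolation_days - 42.
Solve -8*isolation_days - 42 = -138: isolation_days = (-138 + 42) / -8 = 12.

isolation_days = 12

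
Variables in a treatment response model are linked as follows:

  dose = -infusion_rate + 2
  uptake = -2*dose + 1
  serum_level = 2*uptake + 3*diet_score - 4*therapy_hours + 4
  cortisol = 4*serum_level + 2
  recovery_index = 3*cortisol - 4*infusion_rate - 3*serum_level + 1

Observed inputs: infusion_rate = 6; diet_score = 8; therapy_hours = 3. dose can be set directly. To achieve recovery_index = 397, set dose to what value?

dose = -7

Intervening on dose fixes its value directly, overriding its dependence on infusion_rate.
Substituting into the serum_level equation gives serum_level = -4*dose + 18.
So cortisol = -16*dose + 74.
This gives recovery_index = -36*dose + 145.
Solve -36*dose + 145 = 397: dose = (397 - 145) / -36 = -7.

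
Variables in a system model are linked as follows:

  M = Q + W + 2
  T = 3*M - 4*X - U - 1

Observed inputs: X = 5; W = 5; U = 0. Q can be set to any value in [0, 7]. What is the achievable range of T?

0 to 21

Substituting into the M equation gives M = Q + 7.
So T = 3*Q.
Linear in Q, so extremes are at the endpoints: Q = 0 gives T = 0; Q = 7 gives T = 21.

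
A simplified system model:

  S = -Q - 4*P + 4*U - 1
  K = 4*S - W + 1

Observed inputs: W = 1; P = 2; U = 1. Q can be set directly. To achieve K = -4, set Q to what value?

Substituting into the S equation gives S = -Q - 5.
This gives K = -4*Q - 20.
Solve -4*Q - 20 = -4: Q = (-4 + 20) / -4 = -4.

Q = -4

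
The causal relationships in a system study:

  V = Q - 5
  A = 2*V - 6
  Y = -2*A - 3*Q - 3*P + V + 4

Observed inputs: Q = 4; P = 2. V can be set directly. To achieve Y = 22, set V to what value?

Intervening on V fixes its value directly, overriding its dependence on Q.
Substituting into the Y equation gives Y = -3*V - 2.
Solve -3*V - 2 = 22: V = (22 + 2) / -3 = -8.

V = -8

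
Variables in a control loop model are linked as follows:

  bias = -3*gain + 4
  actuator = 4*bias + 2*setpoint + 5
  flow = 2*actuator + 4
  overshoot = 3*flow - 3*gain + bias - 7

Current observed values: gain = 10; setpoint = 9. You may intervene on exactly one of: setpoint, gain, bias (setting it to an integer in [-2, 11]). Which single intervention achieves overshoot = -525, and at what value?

Intervening on setpoint: with other inputs at their observed values, overshoot = 12*setpoint - 645. Solving for -525 gives setpoint = 10, within [-2, 11].
Intervening on gain: overshoot = -78*gain + 243. Reaching -525 requires gain = 128/13, not an integer.
Intervening on bias: overshoot = 25*bias + 113. Reaching -525 requires bias = -638/25, not an integer.

set setpoint = 10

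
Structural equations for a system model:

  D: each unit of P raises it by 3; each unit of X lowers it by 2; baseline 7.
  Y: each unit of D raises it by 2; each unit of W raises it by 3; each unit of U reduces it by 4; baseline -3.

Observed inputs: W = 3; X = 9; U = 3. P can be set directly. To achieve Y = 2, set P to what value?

P = 5

Substituting into the D equation gives D = 3*P - 11.
So Y = 6*P - 28.
Solve 6*P - 28 = 2: P = (2 + 28) / 6 = 5.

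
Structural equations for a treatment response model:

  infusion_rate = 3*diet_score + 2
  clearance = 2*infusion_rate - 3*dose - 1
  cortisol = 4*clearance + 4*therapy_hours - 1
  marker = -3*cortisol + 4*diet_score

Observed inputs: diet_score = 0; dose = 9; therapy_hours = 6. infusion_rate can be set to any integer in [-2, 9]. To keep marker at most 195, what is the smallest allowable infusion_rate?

infusion_rate = 3

Intervening on infusion_rate fixes its value directly, overriding its dependence on diet_score.
Substituting into the clearance equation gives clearance = 2*infusion_rate - 28.
Substituting into the cortisol equation gives cortisol = 8*infusion_rate - 89.
This gives marker = -24*infusion_rate + 267.
Require -24*infusion_rate + 267 ≤ 195, so infusion_rate ≥ 3.
The smallest integer in [-2, 9] satisfying this is 3.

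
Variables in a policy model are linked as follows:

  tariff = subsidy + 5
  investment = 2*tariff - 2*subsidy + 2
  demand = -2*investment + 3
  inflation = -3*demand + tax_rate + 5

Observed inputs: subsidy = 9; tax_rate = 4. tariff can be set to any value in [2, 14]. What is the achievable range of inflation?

-72 to 72

Intervening on tariff fixes its value directly, overriding its dependence on subsidy.
Substituting into the investment equation gives investment = 2*tariff - 16.
demand becomes -4*tariff + 35.
Substituting into the inflation equation gives inflation = 12*tariff - 96.
Linear in tariff, so extremes are at the endpoints: tariff = 2 gives inflation = -72; tariff = 14 gives inflation = 72.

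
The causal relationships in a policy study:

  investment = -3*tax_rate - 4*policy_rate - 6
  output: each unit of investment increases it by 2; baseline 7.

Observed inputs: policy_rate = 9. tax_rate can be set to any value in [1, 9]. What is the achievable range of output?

Substituting into the investment equation gives investment = -3*tax_rate - 42.
Substituting into the output equation gives output = -6*tax_rate - 77.
Linear in tax_rate, so extremes are at the endpoints: tax_rate = 1 gives output = -83; tax_rate = 9 gives output = -131.

-131 to -83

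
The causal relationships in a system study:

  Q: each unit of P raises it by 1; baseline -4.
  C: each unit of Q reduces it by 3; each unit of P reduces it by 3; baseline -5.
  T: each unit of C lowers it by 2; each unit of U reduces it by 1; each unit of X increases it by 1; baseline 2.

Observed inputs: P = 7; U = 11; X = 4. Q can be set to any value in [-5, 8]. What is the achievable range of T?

Intervening on Q fixes its value directly, overriding its dependence on P.
Substituting into the C equation gives C = -3*Q - 26.
Substituting into the T equation gives T = 6*Q + 47.
Linear in Q, so extremes are at the endpoints: Q = -5 gives T = 17; Q = 8 gives T = 95.

17 to 95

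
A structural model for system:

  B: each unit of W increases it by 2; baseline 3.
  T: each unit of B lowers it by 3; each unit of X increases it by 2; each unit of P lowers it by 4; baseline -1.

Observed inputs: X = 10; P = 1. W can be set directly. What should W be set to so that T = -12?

W = 3

Substituting into the T equation gives T = -6*W + 6.
Solve -6*W + 6 = -12: W = (-12 - 6) / -6 = 3.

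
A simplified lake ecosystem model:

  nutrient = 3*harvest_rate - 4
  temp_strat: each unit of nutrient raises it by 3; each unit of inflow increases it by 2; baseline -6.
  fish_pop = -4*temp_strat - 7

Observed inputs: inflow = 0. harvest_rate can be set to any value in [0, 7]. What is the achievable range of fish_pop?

-187 to 65

Substituting into the temp_strat equation gives temp_strat = 9*harvest_rate - 18.
Substituting into the fish_pop equation gives fish_pop = -36*harvest_rate + 65.
Linear in harvest_rate, so extremes are at the endpoints: harvest_rate = 0 gives fish_pop = 65; harvest_rate = 7 gives fish_pop = -187.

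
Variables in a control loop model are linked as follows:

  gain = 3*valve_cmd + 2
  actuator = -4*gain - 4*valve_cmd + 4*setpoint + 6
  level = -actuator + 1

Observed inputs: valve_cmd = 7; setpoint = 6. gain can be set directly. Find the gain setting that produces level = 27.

Intervening on gain fixes its value directly, overriding its dependence on valve_cmd.
Substituting into the actuator equation gives actuator = -4*gain + 2.
Substituting into the level equation gives level = 4*gain - 1.
Solve 4*gain - 1 = 27: gain = (27 + 1) / 4 = 7.

gain = 7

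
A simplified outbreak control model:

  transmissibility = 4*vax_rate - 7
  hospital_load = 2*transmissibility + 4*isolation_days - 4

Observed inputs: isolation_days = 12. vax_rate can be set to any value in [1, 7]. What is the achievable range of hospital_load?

38 to 86

Substituting into the hospital_load equation gives hospital_load = 8*vax_rate + 30.
Linear in vax_rate, so extremes are at the endpoints: vax_rate = 1 gives hospital_load = 38; vax_rate = 7 gives hospital_load = 86.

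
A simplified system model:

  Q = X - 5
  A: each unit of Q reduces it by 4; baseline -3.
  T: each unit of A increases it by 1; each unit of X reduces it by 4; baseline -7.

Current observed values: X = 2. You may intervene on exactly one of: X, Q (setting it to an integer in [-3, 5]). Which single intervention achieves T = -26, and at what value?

set Q = 2

Intervening on X: T = -8*X + 10. Reaching -26 requires X = 9/2, not an integer.
Intervening on Q: with other inputs at their observed values, T = -4*Q - 18. Solving for -26 gives Q = 2, within [-3, 5].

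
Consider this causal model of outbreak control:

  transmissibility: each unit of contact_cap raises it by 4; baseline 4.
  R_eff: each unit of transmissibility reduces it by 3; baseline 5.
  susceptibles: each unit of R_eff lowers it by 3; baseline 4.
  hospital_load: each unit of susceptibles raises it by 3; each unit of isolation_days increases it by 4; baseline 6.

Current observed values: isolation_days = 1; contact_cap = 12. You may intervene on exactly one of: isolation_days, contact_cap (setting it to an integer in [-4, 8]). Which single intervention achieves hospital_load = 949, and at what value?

set contact_cap = 8

Intervening on isolation_days: hospital_load = 4*isolation_days + 1377. Reaching 949 requires isolation_days = -107, outside [-4, 8].
Intervening on contact_cap: with other inputs at their observed values, hospital_load = 108*contact_cap + 85. Solving for 949 gives contact_cap = 8, within [-4, 8].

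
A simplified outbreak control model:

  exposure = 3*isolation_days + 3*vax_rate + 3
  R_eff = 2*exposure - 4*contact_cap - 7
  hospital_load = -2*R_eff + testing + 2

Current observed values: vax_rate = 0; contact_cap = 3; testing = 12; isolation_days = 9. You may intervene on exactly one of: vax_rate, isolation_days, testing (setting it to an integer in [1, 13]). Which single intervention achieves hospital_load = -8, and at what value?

Intervening on vax_rate: hospital_load = -12*vax_rate - 68. Reaching -8 requires vax_rate = -5, outside [1, 13].
Intervening on isolation_days: with other inputs at their observed values, hospital_load = -12*isolation_days + 40. Solving for -8 gives isolation_days = 4, within [1, 13].
Intervening on testing: hospital_load = testing - 80. Reaching -8 requires testing = 72, outside [1, 13].

set isolation_days = 4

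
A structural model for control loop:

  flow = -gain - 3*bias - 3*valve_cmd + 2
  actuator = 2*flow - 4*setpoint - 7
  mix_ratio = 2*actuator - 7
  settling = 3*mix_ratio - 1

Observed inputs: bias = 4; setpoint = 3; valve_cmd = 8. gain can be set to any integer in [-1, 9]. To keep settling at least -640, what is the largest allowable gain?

gain = 8

Substituting into the flow equation gives flow = -gain - 34.
Substituting into the actuator equation gives actuator = -2*gain - 87.
mix_ratio becomes -4*gain - 181.
Substituting into the settling equation gives settling = -12*gain - 544.
Require -12*gain - 544 ≥ -640, so gain ≤ 8.
The largest integer in [-1, 9] satisfying this is 8.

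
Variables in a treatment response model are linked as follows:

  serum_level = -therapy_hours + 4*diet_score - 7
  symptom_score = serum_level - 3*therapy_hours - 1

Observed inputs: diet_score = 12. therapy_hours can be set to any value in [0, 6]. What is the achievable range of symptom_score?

Substituting into the serum_level equation gives serum_level = -therapy_hours + 41.
Substituting into the symptom_score equation gives symptom_score = -4*therapy_hours + 40.
Linear in therapy_hours, so extremes are at the endpoints: therapy_hours = 0 gives symptom_score = 40; therapy_hours = 6 gives symptom_score = 16.

16 to 40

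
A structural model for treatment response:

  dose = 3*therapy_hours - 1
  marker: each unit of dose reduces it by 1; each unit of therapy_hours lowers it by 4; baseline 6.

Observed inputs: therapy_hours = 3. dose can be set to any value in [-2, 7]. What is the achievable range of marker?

-13 to -4

Intervening on dose fixes its value directly, overriding its dependence on therapy_hours.
Substituting into the marker equation gives marker = -dose - 6.
Linear in dose, so extremes are at the endpoints: dose = -2 gives marker = -4; dose = 7 gives marker = -13.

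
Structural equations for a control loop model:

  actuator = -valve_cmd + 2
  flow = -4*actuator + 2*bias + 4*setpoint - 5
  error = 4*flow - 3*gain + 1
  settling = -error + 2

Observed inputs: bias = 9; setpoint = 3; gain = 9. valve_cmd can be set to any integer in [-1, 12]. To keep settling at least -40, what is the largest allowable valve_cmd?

valve_cmd = 0

Substituting into the flow equation gives flow = 4*valve_cmd + 17.
So error = 16*valve_cmd + 42.
Substituting into the settling equation gives settling = -16*valve_cmd - 40.
Require -16*valve_cmd - 40 ≥ -40, so valve_cmd ≤ 0.
The largest integer in [-1, 12] satisfying this is 0.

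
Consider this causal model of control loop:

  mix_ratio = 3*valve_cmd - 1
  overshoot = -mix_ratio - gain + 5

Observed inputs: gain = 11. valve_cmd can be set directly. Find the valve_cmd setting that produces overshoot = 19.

valve_cmd = -8

Substituting into the overshoot equation gives overshoot = -3*valve_cmd - 5.
Solve -3*valve_cmd - 5 = 19: valve_cmd = (19 + 5) / -3 = -8.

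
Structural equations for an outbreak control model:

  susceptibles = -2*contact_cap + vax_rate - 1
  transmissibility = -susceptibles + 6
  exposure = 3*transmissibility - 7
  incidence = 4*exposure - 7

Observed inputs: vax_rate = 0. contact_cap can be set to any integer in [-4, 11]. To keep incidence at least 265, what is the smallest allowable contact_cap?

Substituting into the susceptibles equation gives susceptibles = -2*contact_cap - 1.
This gives transmissibility = 2*contact_cap + 7.
This gives exposure = 6*contact_cap + 14.
Substituting into the incidence equation gives incidence = 24*contact_cap + 49.
Require 24*contact_cap + 49 ≥ 265, so contact_cap ≥ 9.
The smallest integer in [-4, 11] satisfying this is 9.

contact_cap = 9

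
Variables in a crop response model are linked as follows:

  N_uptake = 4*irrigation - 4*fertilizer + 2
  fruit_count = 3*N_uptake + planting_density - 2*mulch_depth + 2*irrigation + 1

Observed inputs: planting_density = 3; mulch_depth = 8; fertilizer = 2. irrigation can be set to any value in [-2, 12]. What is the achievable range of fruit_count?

Substituting into the N_uptake equation gives N_uptake = 4*irrigation - 6.
Substituting into the fruit_count equation gives fruit_count = 14*irrigation - 30.
Linear in irrigation, so extremes are at the endpoints: irrigation = -2 gives fruit_count = -58; irrigation = 12 gives fruit_count = 138.

-58 to 138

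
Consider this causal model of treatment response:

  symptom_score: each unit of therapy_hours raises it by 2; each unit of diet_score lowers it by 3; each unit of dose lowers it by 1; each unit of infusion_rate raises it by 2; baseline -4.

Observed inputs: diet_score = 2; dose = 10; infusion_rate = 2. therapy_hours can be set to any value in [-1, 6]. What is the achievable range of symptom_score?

Substituting into the symptom_score equation gives symptom_score = 2*therapy_hours - 16.
Linear in therapy_hours, so extremes are at the endpoints: therapy_hours = -1 gives symptom_score = -18; therapy_hours = 6 gives symptom_score = -4.

-18 to -4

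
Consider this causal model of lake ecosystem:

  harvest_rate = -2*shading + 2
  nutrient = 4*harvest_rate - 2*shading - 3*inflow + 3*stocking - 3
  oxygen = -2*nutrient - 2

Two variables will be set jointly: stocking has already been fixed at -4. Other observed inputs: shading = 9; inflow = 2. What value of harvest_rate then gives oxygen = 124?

harvest_rate = -6

With stocking held at -4:
Intervening on harvest_rate fixes its value directly, overriding its dependence on shading.
Substituting into the nutrient equation gives nutrient = 4*harvest_rate - 39.
oxygen becomes -8*harvest_rate + 76.
Solve -8*harvest_rate + 76 = 124: harvest_rate = (124 - 76) / -8 = -6.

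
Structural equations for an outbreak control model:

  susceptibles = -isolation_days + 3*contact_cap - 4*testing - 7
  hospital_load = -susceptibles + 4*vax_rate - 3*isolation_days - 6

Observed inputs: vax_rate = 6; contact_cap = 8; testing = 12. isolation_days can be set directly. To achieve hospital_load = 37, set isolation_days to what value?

isolation_days = 6

Substituting into the susceptibles equation gives susceptibles = -isolation_days - 31.
Substituting into the hospital_load equation gives hospital_load = -2*isolation_days + 49.
Solve -2*isolation_days + 49 = 37: isolation_days = (37 - 49) / -2 = 6.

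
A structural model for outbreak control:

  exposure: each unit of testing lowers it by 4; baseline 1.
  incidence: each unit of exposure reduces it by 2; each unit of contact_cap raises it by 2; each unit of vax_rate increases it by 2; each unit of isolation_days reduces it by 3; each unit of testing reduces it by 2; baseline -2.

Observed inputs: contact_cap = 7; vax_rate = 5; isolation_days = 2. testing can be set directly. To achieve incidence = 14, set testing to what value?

testing = 0

Substituting into the incidence equation gives incidence = 6*testing + 14.
Solve 6*testing + 14 = 14: testing = (14 - 14) / 6 = 0.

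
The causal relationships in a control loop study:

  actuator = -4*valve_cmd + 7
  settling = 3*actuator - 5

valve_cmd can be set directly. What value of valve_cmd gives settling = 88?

Substituting into the settling equation gives settling = -12*valve_cmd + 16.
Solve -12*valve_cmd + 16 = 88: valve_cmd = (88 - 16) / -12 = -6.

valve_cmd = -6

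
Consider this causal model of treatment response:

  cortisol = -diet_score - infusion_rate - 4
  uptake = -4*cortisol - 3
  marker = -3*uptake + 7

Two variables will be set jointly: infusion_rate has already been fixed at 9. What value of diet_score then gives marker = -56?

With infusion_rate held at 9:
Substituting into the cortisol equation gives cortisol = -diet_score - 13.
Substituting into the uptake equation gives uptake = 4*diet_score + 49.
Substituting into the marker equation gives marker = -12*diet_score - 140.
Solve -12*diet_score - 140 = -56: diet_score = (-56 + 140) / -12 = -7.

diet_score = -7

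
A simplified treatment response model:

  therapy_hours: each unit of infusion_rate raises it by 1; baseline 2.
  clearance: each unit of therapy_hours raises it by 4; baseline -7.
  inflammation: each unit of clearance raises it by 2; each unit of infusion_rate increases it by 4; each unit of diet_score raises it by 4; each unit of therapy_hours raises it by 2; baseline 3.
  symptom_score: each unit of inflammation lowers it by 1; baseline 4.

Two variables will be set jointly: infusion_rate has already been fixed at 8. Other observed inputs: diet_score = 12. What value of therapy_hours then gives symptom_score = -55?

With infusion_rate held at 8:
Intervening on therapy_hours fixes its value directly, overriding its dependence on infusion_rate.
Substituting into the inflammation equation gives inflammation = 10*therapy_hours + 69.
symptom_score becomes -10*therapy_hours - 65.
Solve -10*therapy_hours - 65 = -55: therapy_hours = (-55 + 65) / -10 = -1.

therapy_hours = -1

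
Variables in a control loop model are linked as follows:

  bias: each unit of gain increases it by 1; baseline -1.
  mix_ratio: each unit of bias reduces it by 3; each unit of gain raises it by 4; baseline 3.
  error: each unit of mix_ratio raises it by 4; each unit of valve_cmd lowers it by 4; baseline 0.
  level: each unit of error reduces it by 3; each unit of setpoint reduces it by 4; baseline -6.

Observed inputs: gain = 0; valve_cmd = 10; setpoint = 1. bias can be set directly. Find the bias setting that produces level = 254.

Intervening on bias fixes its value directly, overriding its dependence on gain.
Substituting into the mix_ratio equation gives mix_ratio = -3*bias + 3.
This gives error = -12*bias - 28.
Substituting into the level equation gives level = 36*bias + 74.
Solve 36*bias + 74 = 254: bias = (254 - 74) / 36 = 5.

bias = 5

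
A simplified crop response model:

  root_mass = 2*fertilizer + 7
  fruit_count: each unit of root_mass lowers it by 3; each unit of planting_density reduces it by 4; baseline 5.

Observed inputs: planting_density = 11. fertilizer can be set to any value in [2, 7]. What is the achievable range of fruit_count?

Substituting into the fruit_count equation gives fruit_count = -6*fertilizer - 60.
Linear in fertilizer, so extremes are at the endpoints: fertilizer = 2 gives fruit_count = -72; fertilizer = 7 gives fruit_count = -102.

-102 to -72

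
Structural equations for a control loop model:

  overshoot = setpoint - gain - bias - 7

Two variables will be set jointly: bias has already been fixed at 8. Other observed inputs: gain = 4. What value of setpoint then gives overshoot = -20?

With bias held at 8:
Substituting into the overshoot equation gives overshoot = setpoint - 19.
Solve setpoint - 19 = -20: setpoint = (-20 + 19) / 1 = -1.

setpoint = -1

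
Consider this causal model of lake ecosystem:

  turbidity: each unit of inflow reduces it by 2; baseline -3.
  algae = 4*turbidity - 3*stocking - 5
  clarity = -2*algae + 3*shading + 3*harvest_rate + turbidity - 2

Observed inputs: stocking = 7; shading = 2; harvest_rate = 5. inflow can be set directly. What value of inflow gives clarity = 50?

inflow = -3

Substituting into the algae equation gives algae = -8*inflow - 38.
Substituting into the clarity equation gives clarity = 14*inflow + 92.
Solve 14*inflow + 92 = 50: inflow = (50 - 92) / 14 = -3.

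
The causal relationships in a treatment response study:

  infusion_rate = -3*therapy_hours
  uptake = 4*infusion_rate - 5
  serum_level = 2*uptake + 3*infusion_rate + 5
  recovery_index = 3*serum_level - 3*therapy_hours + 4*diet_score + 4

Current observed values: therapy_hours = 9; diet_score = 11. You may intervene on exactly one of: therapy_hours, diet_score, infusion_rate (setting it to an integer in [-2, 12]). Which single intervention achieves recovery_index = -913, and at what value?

set diet_score = 4

Intervening on therapy_hours: recovery_index = -102*therapy_hours + 33. Reaching -913 requires therapy_hours = 473/51, not an integer.
Intervening on diet_score: with other inputs at their observed values, recovery_index = 4*diet_score - 929. Solving for -913 gives diet_score = 4, within [-2, 12].
Intervening on infusion_rate: recovery_index = 33*infusion_rate + 6. Reaching -913 requires infusion_rate = -919/33, not an integer.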